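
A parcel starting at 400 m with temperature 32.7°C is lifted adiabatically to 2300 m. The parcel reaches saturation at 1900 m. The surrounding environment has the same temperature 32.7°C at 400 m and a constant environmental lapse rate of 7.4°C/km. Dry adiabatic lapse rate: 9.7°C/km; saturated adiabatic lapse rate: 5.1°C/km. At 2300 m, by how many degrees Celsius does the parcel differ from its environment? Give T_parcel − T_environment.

Parcel:
  400–1900 m, dry: Δz = 1.5 km ⇒ ΔT = -14.55°C; T = 18.15°C
  1900–2300 m, saturated: Δz = 0.4 km ⇒ ΔT = -2.04°C; T = 16.11°C
Environment:
  400–2300 m, environment: Δz = 1.9 km ⇒ ΔT = -14.06°C; T = 18.64°C
T_parcel − T_env = 16.11 − 18.64 = -2.53°C

-2.53°C (parcel cooler than environment)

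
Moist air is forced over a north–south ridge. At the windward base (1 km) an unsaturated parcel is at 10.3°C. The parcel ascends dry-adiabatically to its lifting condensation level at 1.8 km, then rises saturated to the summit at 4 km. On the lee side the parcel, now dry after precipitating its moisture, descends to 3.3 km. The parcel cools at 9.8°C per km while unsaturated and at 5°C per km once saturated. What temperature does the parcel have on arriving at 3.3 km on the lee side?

-1.68°C

1000–1800 m, dry: Δz = 0.8 km ⇒ ΔT = -7.84°C; T = 2.46°C
1800–4000 m, saturated: Δz = 2.2 km ⇒ ΔT = -11°C; T = -8.54°C
4000–3300 m, dry descent: Δz = 0.7 km ⇒ ΔT = +6.86°C; T = -1.68°C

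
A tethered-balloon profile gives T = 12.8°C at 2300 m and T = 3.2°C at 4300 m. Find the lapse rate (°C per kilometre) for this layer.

Γ = −ΔT/Δz = (12.8 − 3.2) / (4300 − 2300) m
  = 9.6°C / 2 km = 4.8°C/km

4.8°C/km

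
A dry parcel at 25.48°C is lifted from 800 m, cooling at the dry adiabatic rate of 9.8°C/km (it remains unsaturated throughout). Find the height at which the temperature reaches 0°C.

Height above start = (25.48 − 0) / 9.8 = 2.6 km
Altitude = 800 m + 2600 m = 3400 m

3400 m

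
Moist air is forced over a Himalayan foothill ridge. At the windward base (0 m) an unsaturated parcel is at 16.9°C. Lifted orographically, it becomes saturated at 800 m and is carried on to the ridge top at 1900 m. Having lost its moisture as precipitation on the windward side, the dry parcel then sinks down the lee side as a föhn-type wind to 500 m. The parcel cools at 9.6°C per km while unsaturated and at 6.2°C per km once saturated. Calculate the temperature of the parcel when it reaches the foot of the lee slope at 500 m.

From 0 m to 800 m (dry): cools by 9.6 × 0.8 = 7.68°C, giving 9.22°C.
From 800 m to 1900 m (saturated): cools by 6.2 × 1.1 = 6.82°C, giving 2.4°C.
From 1900 m to 500 m (dry descent): warms by 9.6 × 1.4 = 13.44°C, giving 15.84°C.

15.84°C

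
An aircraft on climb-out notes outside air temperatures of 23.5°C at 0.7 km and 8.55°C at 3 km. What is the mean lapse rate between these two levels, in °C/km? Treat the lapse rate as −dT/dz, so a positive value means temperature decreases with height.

6.5°C/km

Γ = −ΔT/Δz = (23.5 − 8.55) / (3000 − 700) m
  = 14.95°C / 2.3 km = 6.5°C/km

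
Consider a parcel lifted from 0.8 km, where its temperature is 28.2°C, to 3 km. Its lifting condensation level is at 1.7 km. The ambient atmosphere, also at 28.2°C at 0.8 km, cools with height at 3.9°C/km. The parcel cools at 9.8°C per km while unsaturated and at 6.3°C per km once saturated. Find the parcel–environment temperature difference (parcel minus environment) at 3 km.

Parcel:
  800–1700 m, dry: Δz = 0.9 km ⇒ ΔT = -8.82°C; T = 19.38°C
  1700–3000 m, saturated: Δz = 1.3 km ⇒ ΔT = -8.19°C; T = 11.19°C
Environment:
  800–3000 m, environment: Δz = 2.2 km ⇒ ΔT = -8.58°C; T = 19.62°C
T_parcel − T_env = 11.19 − 19.62 = -8.43°C

-8.43°C (parcel cooler than environment)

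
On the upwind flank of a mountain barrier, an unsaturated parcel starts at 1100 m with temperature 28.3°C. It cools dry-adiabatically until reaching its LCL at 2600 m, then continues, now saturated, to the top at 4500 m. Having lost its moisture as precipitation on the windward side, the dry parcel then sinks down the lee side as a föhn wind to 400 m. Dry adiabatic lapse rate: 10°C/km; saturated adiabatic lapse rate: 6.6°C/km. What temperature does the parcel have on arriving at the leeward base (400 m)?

1100 → 2600 m (dry, 10°C/km): ΔT = -10 × 1.5 = -15°C → T = 13.3°C
2600 → 4500 m (saturated, 6.6°C/km): ΔT = -6.6 × 1.9 = -12.54°C → T = 0.76°C
4500 → 400 m (dry descent, 10°C/km): ΔT = +10 × 4.1 = +41°C → T = 41.76°C

41.76°C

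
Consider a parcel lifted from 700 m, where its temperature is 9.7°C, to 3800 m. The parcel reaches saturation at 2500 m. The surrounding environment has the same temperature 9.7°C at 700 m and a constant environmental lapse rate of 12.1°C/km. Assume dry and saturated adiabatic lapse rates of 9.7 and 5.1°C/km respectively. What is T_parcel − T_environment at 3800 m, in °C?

Parcel:
  Dry to 2500 m: -9.7 × 1.8 km = -17.46°C, so T = -7.76°C.
  Saturated to 3800 m: -5.1 × 1.3 km = -6.63°C, so T = -14.39°C.
Environment:
  Environment to 3800 m: -12.1 × 3.1 km = -37.51°C, so T = -27.81°C.
T_parcel − T_env = -14.39 − (-27.81) = +13.42°C

+13.42°C (parcel warmer than environment)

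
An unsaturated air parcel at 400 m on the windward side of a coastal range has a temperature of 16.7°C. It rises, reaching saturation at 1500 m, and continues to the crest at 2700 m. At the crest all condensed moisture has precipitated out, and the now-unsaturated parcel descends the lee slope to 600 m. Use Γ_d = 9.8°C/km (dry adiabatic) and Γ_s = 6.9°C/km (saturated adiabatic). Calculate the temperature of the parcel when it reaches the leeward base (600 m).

Dry to 1500 m: -9.8 × 1.1 km = -10.78°C, so T = 5.92°C.
Saturated to 2700 m: -6.9 × 1.2 km = -8.28°C, so T = -2.36°C.
Dry descent to 600 m: +9.8 × 2.1 km = +20.58°C, so T = 18.22°C.

18.22°C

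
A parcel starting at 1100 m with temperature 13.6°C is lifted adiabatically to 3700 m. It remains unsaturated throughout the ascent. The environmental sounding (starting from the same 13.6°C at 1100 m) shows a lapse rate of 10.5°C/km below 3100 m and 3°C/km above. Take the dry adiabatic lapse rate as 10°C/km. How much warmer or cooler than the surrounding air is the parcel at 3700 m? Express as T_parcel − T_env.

-3.2°C (parcel cooler than environment)

Parcel:
  Dry to 3700 m: -10 × 2.6 km = -26°C, so T = -12.4°C.
Environment:
  Environment, lower layer to 3100 m: -10.5 × 2 km = -21°C, so T = -7.4°C.
  Environment, upper layer to 3700 m: -3 × 0.6 km = -1.8°C, so T = -9.2°C.
T_parcel − T_env = -12.4 − (-9.2) = -3.2°C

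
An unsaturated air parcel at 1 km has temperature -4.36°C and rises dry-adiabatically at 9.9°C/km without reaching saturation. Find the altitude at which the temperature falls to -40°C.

Height above start = (-4.36 − (-40)) / 9.9 = 3.6 km
Altitude = 1000 m + 3600 m = 4600 m

4.6 km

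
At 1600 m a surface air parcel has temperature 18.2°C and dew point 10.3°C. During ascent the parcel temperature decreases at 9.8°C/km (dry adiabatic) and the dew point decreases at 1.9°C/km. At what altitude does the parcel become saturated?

T and T_d converge at 9.8 − 1.9 = 7.9°C per km
Height above start = (18.2 − 10.3) / 7.9 = 1 km
LCL altitude = 1600 m + 1000 m = 2600 m

2600 m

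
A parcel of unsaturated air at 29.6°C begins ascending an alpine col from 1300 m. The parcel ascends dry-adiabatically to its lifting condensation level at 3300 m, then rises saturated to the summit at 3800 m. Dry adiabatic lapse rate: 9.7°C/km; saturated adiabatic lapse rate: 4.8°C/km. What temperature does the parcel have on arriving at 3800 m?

7.8°C

From 1300 m to 3300 m (dry): cools by 9.7 × 2 = 19.4°C, giving 10.2°C.
From 3300 m to 3800 m (saturated): cools by 4.8 × 0.5 = 2.4°C, giving 7.8°C.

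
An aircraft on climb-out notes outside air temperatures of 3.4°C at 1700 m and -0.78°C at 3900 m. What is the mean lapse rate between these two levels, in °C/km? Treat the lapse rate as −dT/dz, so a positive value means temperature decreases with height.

1.9°C/km

Γ = −ΔT/Δz = (3.4 − (-0.78)) / (3900 − 1700) m
  = 4.18°C / 2.2 km = 1.9°C/km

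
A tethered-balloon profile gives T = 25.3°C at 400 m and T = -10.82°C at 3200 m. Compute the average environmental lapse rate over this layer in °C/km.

12.9°C/km

Γ = −ΔT/Δz = (25.3 − (-10.82)) / (3200 − 400) m
  = 36.12°C / 2.8 km = 12.9°C/km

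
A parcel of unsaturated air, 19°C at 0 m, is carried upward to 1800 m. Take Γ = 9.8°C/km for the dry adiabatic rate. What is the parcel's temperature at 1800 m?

From 0 m to 1800 m (dry adiabatic): cools by 9.8 × 1.8 = 17.64°C, giving 1.36°C.

1.36°C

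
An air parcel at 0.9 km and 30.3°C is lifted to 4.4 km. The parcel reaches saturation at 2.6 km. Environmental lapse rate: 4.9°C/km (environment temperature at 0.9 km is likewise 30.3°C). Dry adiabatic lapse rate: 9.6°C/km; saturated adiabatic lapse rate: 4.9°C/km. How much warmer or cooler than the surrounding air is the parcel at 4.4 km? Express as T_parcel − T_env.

-7.99°C (parcel cooler than environment)

Parcel:
  From 900 m to 2600 m (dry): cools by 9.6 × 1.7 = 16.32°C, giving 13.98°C.
  From 2600 m to 4400 m (saturated): cools by 4.9 × 1.8 = 8.82°C, giving 5.16°C.
Environment:
  From 900 m to 4400 m (environment): cools by 4.9 × 3.5 = 17.15°C, giving 13.15°C.
T_parcel − T_env = 5.16 − 13.15 = -7.99°C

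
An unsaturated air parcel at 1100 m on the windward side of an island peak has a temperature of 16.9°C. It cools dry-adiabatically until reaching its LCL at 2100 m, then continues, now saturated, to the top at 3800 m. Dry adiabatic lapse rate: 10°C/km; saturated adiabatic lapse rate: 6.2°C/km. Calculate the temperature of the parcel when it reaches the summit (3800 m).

-3.64°C

From 1100 m to 2100 m (dry): cools by 10 × 1 = 10°C, giving 6.9°C.
From 2100 m to 3800 m (saturated): cools by 6.2 × 1.7 = 10.54°C, giving -3.64°C.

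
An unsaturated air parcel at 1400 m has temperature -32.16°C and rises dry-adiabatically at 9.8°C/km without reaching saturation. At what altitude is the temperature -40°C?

Height above start = (-32.16 − (-40)) / 9.8 = 0.8 km
Altitude = 1400 m + 800 m = 2200 m

2200 m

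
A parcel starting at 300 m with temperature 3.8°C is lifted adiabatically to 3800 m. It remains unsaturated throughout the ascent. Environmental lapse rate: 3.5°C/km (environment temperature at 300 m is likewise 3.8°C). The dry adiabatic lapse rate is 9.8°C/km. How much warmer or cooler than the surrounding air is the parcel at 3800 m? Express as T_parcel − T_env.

-22.05°C (parcel cooler than environment)

Parcel:
  Dry to 3800 m: -9.8 × 3.5 km = -34.3°C, so T = -30.5°C.
Environment:
  Environment to 3800 m: -3.5 × 3.5 km = -12.25°C, so T = -8.45°C.
T_parcel − T_env = -30.5 − (-8.45) = -22.05°C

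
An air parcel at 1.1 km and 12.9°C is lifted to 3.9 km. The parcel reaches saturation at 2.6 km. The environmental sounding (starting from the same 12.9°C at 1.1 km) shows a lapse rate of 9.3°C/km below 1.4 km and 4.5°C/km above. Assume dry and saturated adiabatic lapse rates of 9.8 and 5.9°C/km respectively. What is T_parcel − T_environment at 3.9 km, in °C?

-8.33°C (parcel cooler than environment)

Parcel:
  From 1100 m to 2600 m (dry): cools by 9.8 × 1.5 = 14.7°C, giving -1.8°C.
  From 2600 m to 3900 m (saturated): cools by 5.9 × 1.3 = 7.67°C, giving -9.47°C.
Environment:
  From 1100 m to 1400 m (environment, lower layer): cools by 9.3 × 0.3 = 2.79°C, giving 10.11°C.
  From 1400 m to 3900 m (environment, upper layer): cools by 4.5 × 2.5 = 11.25°C, giving -1.14°C.
T_parcel − T_env = -9.47 − (-1.14) = -8.33°C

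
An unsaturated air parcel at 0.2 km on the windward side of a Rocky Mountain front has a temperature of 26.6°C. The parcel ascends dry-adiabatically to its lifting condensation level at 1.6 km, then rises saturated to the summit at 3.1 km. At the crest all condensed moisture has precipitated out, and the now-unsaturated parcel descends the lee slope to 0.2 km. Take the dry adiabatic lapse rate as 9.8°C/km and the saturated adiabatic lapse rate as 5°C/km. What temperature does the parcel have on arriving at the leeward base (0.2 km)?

33.8°C

200–1600 m, dry: Δz = 1.4 km ⇒ ΔT = -13.72°C; T = 12.88°C
1600–3100 m, saturated: Δz = 1.5 km ⇒ ΔT = -7.5°C; T = 5.38°C
3100–200 m, dry descent: Δz = 2.9 km ⇒ ΔT = +28.42°C; T = 33.8°C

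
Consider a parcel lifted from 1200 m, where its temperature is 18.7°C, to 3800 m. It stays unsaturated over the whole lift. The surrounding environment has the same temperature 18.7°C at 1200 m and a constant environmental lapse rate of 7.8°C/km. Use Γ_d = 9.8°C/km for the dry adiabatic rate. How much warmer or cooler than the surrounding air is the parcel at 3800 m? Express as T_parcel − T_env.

Parcel:
  1200 → 3800 m (dry, 9.8°C/km): ΔT = -9.8 × 2.6 = -25.48°C → T = -6.78°C
Environment:
  1200 → 3800 m (environment, 7.8°C/km): ΔT = -7.8 × 2.6 = -20.28°C → T = -1.58°C
T_parcel − T_env = -6.78 − (-1.58) = -5.2°C

-5.2°C (parcel cooler than environment)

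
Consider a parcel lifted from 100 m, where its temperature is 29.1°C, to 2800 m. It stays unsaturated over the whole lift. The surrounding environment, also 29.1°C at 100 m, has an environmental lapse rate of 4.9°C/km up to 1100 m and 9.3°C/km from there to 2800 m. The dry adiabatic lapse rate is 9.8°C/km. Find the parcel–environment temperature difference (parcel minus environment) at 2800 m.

Parcel:
  Dry to 2800 m: -9.8 × 2.7 km = -26.46°C, so T = 2.64°C.
Environment:
  Environment, lower layer to 1100 m: -4.9 × 1 km = -4.9°C, so T = 24.2°C.
  Environment, upper layer to 2800 m: -9.3 × 1.7 km = -15.81°C, so T = 8.39°C.
T_parcel − T_env = 2.64 − 8.39 = -5.75°C

-5.75°C (parcel cooler than environment)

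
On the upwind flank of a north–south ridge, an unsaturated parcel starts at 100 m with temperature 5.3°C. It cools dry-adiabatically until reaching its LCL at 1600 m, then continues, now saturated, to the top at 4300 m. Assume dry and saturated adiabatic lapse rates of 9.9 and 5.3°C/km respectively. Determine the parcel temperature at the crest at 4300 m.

-23.86°C

Dry to 1600 m: -9.9 × 1.5 km = -14.85°C, so T = -9.55°C.
Saturated to 4300 m: -5.3 × 2.7 km = -14.31°C, so T = -23.86°C.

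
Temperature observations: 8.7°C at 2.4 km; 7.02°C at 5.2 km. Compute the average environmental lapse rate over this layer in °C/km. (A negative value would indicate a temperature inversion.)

0.6°C/km

Γ = −ΔT/Δz = (8.7 − 7.02) / (5200 − 2400) m
  = 1.68°C / 2.8 km = 0.6°C/km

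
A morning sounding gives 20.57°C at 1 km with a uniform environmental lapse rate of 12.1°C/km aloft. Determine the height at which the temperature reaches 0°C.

2.7 km

Height above start = (20.57 − 0) / 12.1 = 1.7 km
Altitude = 1000 m + 1700 m = 2700 m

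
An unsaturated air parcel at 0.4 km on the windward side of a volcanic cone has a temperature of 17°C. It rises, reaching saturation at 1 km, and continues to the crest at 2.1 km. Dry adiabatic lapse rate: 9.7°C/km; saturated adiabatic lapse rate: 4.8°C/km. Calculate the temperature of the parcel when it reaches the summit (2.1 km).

Dry to 1000 m: -9.7 × 0.6 km = -5.82°C, so T = 11.18°C.
Saturated to 2100 m: -4.8 × 1.1 km = -5.28°C, so T = 5.9°C.

5.9°C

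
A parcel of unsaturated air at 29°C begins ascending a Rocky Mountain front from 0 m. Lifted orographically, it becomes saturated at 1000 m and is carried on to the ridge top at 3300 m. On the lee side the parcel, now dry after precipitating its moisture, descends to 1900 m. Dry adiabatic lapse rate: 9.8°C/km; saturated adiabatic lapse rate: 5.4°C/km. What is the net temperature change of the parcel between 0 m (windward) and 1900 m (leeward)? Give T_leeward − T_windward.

-8.5°C

Dry to 1000 m: -9.8 × 1 km = -9.8°C, so T = 19.2°C.
Saturated to 3300 m: -5.4 × 2.3 km = -12.42°C, so T = 6.78°C.
Dry descent to 1900 m: +9.8 × 1.4 km = +13.72°C, so T = 20.5°C.
Net change vs windward start: 20.5 − 29 = -8.5°C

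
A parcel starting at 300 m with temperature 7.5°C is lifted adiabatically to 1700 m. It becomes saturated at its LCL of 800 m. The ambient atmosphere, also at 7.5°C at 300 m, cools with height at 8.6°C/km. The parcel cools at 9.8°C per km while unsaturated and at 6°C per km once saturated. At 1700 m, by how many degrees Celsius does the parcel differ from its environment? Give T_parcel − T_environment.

+1.74°C (parcel warmer than environment)

Parcel:
  300 → 800 m (dry, 9.8°C/km): ΔT = -9.8 × 0.5 = -4.9°C → T = 2.6°C
  800 → 1700 m (saturated, 6°C/km): ΔT = -6 × 0.9 = -5.4°C → T = -2.8°C
Environment:
  300 → 1700 m (environment, 8.6°C/km): ΔT = -8.6 × 1.4 = -12.04°C → T = -4.54°C
T_parcel − T_env = -2.8 − (-4.54) = +1.74°C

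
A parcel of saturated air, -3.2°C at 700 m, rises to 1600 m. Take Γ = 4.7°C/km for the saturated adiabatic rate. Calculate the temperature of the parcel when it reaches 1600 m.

-7.43°C

700–1600 m, saturated adiabatic: Δz = 0.9 km ⇒ ΔT = -4.23°C; T = -7.43°C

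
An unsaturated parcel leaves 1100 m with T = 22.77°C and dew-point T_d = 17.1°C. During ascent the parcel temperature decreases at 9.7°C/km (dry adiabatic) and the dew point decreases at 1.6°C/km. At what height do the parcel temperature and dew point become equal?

T and T_d converge at 9.7 − 1.6 = 8.1°C per km
Height above start = (22.77 − 17.1) / 8.1 = 0.7 km
LCL altitude = 1100 m + 700 m = 1800 m

1800 m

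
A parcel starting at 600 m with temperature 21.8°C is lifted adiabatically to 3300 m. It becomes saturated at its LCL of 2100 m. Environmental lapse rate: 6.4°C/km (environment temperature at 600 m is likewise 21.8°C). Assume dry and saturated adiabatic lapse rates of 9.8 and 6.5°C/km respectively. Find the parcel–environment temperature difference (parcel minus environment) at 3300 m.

Parcel:
  600 → 2100 m (dry, 9.8°C/km): ΔT = -9.8 × 1.5 = -14.7°C → T = 7.1°C
  2100 → 3300 m (saturated, 6.5°C/km): ΔT = -6.5 × 1.2 = -7.8°C → T = -0.7°C
Environment:
  600 → 3300 m (environment, 6.4°C/km): ΔT = -6.4 × 2.7 = -17.28°C → T = 4.52°C
T_parcel − T_env = -0.7 − 4.52 = -5.22°C

-5.22°C (parcel cooler than environment)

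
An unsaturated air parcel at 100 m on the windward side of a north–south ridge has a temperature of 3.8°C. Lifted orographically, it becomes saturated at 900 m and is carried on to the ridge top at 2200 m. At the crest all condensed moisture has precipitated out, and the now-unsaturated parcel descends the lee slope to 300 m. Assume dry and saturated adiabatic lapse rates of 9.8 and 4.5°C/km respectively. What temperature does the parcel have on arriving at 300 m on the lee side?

Dry to 900 m: -9.8 × 0.8 km = -7.84°C, so T = -4.04°C.
Saturated to 2200 m: -4.5 × 1.3 km = -5.85°C, so T = -9.89°C.
Dry descent to 300 m: +9.8 × 1.9 km = +18.62°C, so T = 8.73°C.

8.73°C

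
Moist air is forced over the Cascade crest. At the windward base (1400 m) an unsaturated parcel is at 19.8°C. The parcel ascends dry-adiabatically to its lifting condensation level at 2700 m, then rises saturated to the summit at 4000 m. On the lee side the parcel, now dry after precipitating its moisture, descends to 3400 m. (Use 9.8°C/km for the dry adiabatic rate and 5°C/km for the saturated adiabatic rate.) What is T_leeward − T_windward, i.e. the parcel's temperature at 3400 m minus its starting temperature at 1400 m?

Dry to 2700 m: -9.8 × 1.3 km = -12.74°C, so T = 7.06°C.
Saturated to 4000 m: -5 × 1.3 km = -6.5°C, so T = 0.56°C.
Dry descent to 3400 m: +9.8 × 0.6 km = +5.88°C, so T = 6.44°C.
Net change vs windward start: 6.44 − 19.8 = -13.36°C

-13.36°C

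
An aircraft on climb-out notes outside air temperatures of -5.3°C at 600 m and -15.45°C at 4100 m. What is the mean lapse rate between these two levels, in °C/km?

Γ = −ΔT/Δz = (-5.3 − (-15.45)) / (4100 − 600) m
  = 10.15°C / 3.5 km = 2.9°C/km

2.9°C/km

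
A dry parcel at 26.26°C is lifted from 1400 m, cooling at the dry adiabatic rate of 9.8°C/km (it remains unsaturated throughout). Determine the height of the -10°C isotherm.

Height above start = (26.26 − (-10)) / 9.8 = 3.7 km
Altitude = 1400 m + 3700 m = 5100 m

5100 m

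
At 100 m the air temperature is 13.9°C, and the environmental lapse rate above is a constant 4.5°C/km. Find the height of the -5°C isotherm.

Height above start = (13.9 − (-5)) / 4.5 = 4.2 km
Altitude = 100 m + 4200 m = 4300 m

4300 m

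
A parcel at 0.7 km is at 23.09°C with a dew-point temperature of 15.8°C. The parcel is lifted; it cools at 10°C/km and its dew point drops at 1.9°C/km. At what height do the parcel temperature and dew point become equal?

T and T_d converge at 10 − 1.9 = 8.1°C per km
Height above start = (23.09 − 15.8) / 8.1 = 0.9 km
LCL altitude = 700 m + 900 m = 1600 m

1.6 km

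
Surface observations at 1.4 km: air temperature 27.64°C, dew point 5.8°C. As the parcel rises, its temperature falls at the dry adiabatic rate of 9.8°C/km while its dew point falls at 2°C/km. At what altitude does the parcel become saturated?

T and T_d converge at 9.8 − 2 = 7.8°C per km
Height above start = (27.64 − 5.8) / 7.8 = 2.8 km
LCL altitude = 1400 m + 2800 m = 4200 m

4.2 km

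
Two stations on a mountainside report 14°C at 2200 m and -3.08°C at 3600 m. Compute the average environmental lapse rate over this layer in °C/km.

Γ = −ΔT/Δz = (14 − (-3.08)) / (3600 − 2200) m
  = 17.08°C / 1.4 km = 12.2°C/km

12.2°C/km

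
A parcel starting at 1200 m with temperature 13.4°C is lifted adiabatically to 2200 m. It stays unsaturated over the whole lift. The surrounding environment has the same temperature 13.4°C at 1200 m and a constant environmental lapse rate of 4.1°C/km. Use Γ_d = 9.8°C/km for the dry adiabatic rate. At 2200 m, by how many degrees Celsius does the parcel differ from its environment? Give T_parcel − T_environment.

Parcel:
  From 1200 m to 2200 m (dry): cools by 9.8 × 1 = 9.8°C, giving 3.6°C.
Environment:
  From 1200 m to 2200 m (environment): cools by 4.1 × 1 = 4.1°C, giving 9.3°C.
T_parcel − T_env = 3.6 − 9.3 = -5.7°C

-5.7°C (parcel cooler than environment)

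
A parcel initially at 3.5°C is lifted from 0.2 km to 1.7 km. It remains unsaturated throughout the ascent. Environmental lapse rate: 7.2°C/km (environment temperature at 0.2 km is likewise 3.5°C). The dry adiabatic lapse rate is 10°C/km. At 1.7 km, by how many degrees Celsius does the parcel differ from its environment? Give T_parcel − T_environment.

-4.2°C (parcel cooler than environment)

Parcel:
  200 → 1700 m (dry, 10°C/km): ΔT = -10 × 1.5 = -15°C → T = -11.5°C
Environment:
  200 → 1700 m (environment, 7.2°C/km): ΔT = -7.2 × 1.5 = -10.8°C → T = -7.3°C
T_parcel − T_env = -11.5 − (-7.3) = -4.2°C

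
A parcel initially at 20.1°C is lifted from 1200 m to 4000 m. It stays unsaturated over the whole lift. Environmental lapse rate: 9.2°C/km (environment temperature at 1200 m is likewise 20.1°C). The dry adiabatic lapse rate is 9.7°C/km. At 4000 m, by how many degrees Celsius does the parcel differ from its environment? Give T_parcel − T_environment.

Parcel:
  Dry to 4000 m: -9.7 × 2.8 km = -27.16°C, so T = -7.06°C.
Environment:
  Environment to 4000 m: -9.2 × 2.8 km = -25.76°C, so T = -5.66°C.
T_parcel − T_env = -7.06 − (-5.66) = -1.4°C

-1.4°C (parcel cooler than environment)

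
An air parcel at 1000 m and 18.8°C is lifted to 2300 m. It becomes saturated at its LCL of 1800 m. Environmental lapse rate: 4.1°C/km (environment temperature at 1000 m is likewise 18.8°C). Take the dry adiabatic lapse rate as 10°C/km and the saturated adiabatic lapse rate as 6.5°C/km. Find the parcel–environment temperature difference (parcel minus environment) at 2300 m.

-5.92°C (parcel cooler than environment)

Parcel:
  1000–1800 m, dry: Δz = 0.8 km ⇒ ΔT = -8°C; T = 10.8°C
  1800–2300 m, saturated: Δz = 0.5 km ⇒ ΔT = -3.25°C; T = 7.55°C
Environment:
  1000–2300 m, environment: Δz = 1.3 km ⇒ ΔT = -5.33°C; T = 13.47°C
T_parcel − T_env = 7.55 − 13.47 = -5.92°C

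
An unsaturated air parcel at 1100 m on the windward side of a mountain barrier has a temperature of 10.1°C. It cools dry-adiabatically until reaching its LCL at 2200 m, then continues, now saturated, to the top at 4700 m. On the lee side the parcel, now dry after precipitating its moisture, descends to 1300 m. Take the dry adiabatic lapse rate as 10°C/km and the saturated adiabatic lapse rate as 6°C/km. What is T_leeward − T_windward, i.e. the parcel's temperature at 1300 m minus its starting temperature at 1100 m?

1100 → 2200 m (dry, 10°C/km): ΔT = -10 × 1.1 = -11°C → T = -0.9°C
2200 → 4700 m (saturated, 6°C/km): ΔT = -6 × 2.5 = -15°C → T = -15.9°C
4700 → 1300 m (dry descent, 10°C/km): ΔT = +10 × 3.4 = +34°C → T = 18.1°C
Net change vs windward start: 18.1 − 10.1 = +8°C

+8°C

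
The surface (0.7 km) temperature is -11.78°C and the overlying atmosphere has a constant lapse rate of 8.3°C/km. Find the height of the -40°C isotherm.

Height above start = (-11.78 − (-40)) / 8.3 = 3.4 km
Altitude = 700 m + 3400 m = 4100 m

4.1 km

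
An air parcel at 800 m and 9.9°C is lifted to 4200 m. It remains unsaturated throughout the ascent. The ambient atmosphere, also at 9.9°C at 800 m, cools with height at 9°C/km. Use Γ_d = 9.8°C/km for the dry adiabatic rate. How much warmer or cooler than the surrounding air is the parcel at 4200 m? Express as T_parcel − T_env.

Parcel:
  From 800 m to 4200 m (dry): cools by 9.8 × 3.4 = 33.32°C, giving -23.42°C.
Environment:
  From 800 m to 4200 m (environment): cools by 9 × 3.4 = 30.6°C, giving -20.7°C.
T_parcel − T_env = -23.42 − (-20.7) = -2.72°C

-2.72°C (parcel cooler than environment)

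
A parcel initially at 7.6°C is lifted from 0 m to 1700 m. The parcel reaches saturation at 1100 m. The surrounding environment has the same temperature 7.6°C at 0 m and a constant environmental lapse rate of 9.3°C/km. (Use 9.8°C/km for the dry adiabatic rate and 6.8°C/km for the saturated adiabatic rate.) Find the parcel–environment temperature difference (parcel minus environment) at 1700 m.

+0.95°C (parcel warmer than environment)

Parcel:
  Dry to 1100 m: -9.8 × 1.1 km = -10.78°C, so T = -3.18°C.
  Saturated to 1700 m: -6.8 × 0.6 km = -4.08°C, so T = -7.26°C.
Environment:
  Environment to 1700 m: -9.3 × 1.7 km = -15.81°C, so T = -8.21°C.
T_parcel − T_env = -7.26 − (-8.21) = +0.95°C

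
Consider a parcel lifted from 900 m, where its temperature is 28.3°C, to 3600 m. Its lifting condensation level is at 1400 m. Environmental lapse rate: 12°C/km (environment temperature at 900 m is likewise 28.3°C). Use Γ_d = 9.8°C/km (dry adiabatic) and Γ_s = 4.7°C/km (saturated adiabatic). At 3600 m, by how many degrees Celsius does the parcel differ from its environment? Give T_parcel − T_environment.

+17.16°C (parcel warmer than environment)

Parcel:
  900–1400 m, dry: Δz = 0.5 km ⇒ ΔT = -4.9°C; T = 23.4°C
  1400–3600 m, saturated: Δz = 2.2 km ⇒ ΔT = -10.34°C; T = 13.06°C
Environment:
  900–3600 m, environment: Δz = 2.7 km ⇒ ΔT = -32.4°C; T = -4.1°C
T_parcel − T_env = 13.06 − (-4.1) = +17.16°C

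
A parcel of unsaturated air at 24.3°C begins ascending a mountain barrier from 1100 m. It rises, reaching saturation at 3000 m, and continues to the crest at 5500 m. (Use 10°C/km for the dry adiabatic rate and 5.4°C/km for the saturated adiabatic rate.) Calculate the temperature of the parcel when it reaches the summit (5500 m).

1100 → 3000 m (dry, 10°C/km): ΔT = -10 × 1.9 = -19°C → T = 5.3°C
3000 → 5500 m (saturated, 5.4°C/km): ΔT = -5.4 × 2.5 = -13.5°C → T = -8.2°C

-8.2°C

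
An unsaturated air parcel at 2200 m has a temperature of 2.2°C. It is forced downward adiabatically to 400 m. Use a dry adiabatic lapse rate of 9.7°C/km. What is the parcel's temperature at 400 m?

From 2200 m to 400 m (dry adiabatic): warms by 9.7 × 1.8 = 17.46°C, giving 19.66°C.

19.66°C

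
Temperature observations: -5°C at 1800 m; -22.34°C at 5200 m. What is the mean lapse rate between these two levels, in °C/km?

5.1°C/km

Γ = −ΔT/Δz = (-5 − (-22.34)) / (5200 − 1800) m
  = 17.34°C / 3.4 km = 5.1°C/km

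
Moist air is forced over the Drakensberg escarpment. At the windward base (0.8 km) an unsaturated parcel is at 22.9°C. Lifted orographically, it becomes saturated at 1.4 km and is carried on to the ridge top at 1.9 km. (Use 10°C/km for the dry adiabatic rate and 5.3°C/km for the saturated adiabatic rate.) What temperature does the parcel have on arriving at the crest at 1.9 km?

From 800 m to 1400 m (dry): cools by 10 × 0.6 = 6°C, giving 16.9°C.
From 1400 m to 1900 m (saturated): cools by 5.3 × 0.5 = 2.65°C, giving 14.25°C.

14.25°C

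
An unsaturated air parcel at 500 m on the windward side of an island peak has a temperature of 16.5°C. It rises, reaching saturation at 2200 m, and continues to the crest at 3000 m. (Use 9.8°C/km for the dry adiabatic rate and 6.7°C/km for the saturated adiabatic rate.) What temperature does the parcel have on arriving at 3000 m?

-5.52°C

500 → 2200 m (dry, 9.8°C/km): ΔT = -9.8 × 1.7 = -16.66°C → T = -0.16°C
2200 → 3000 m (saturated, 6.7°C/km): ΔT = -6.7 × 0.8 = -5.36°C → T = -5.52°C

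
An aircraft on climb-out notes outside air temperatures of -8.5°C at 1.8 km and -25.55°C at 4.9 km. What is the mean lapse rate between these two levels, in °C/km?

Γ = −ΔT/Δz = (-8.5 − (-25.55)) / (4900 − 1800) m
  = 17.05°C / 3.1 km = 5.5°C/km

5.5°C/km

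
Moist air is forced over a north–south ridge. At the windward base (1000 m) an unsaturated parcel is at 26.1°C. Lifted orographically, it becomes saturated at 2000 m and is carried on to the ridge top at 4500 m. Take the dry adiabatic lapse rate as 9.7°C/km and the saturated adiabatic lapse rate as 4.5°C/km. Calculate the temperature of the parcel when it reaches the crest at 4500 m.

5.15°C

From 1000 m to 2000 m (dry): cools by 9.7 × 1 = 9.7°C, giving 16.4°C.
From 2000 m to 4500 m (saturated): cools by 4.5 × 2.5 = 11.25°C, giving 5.15°C.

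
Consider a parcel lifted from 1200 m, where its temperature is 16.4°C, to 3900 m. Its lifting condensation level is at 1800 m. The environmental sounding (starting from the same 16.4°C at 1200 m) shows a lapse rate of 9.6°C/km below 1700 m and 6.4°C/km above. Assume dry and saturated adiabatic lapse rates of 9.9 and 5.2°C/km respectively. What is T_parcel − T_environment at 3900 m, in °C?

+2.02°C (parcel warmer than environment)

Parcel:
  From 1200 m to 1800 m (dry): cools by 9.9 × 0.6 = 5.94°C, giving 10.46°C.
  From 1800 m to 3900 m (saturated): cools by 5.2 × 2.1 = 10.92°C, giving -0.46°C.
Environment:
  From 1200 m to 1700 m (environment, lower layer): cools by 9.6 × 0.5 = 4.8°C, giving 11.6°C.
  From 1700 m to 3900 m (environment, upper layer): cools by 6.4 × 2.2 = 14.08°C, giving -2.48°C.
T_parcel − T_env = -0.46 − (-2.48) = +2.02°C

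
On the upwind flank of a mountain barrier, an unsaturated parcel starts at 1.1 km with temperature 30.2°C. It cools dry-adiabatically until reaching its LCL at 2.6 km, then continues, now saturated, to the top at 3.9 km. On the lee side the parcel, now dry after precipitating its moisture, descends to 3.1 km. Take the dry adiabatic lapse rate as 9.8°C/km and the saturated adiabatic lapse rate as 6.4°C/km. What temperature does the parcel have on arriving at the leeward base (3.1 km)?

15.02°C

1100 → 2600 m (dry, 9.8°C/km): ΔT = -9.8 × 1.5 = -14.7°C → T = 15.5°C
2600 → 3900 m (saturated, 6.4°C/km): ΔT = -6.4 × 1.3 = -8.32°C → T = 7.18°C
3900 → 3100 m (dry descent, 9.8°C/km): ΔT = +9.8 × 0.8 = +7.84°C → T = 15.02°C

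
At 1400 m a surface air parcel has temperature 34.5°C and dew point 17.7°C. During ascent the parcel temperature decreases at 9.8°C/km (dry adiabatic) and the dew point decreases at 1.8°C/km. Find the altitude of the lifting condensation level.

3500 m

T and T_d converge at 9.8 − 1.8 = 8°C per km
Height above start = (34.5 − 17.7) / 8 = 2.1 km
LCL altitude = 1400 m + 2100 m = 3500 m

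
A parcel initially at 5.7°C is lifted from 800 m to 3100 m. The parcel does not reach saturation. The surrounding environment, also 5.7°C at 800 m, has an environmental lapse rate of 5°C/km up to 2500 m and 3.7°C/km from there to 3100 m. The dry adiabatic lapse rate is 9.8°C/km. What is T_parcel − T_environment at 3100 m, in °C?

-11.82°C (parcel cooler than environment)

Parcel:
  800 → 3100 m (dry, 9.8°C/km): ΔT = -9.8 × 2.3 = -22.54°C → T = -16.84°C
Environment:
  800 → 2500 m (environment, lower layer, 5°C/km): ΔT = -5 × 1.7 = -8.5°C → T = -2.8°C
  2500 → 3100 m (environment, upper layer, 3.7°C/km): ΔT = -3.7 × 0.6 = -2.22°C → T = -5.02°C
T_parcel − T_env = -16.84 − (-5.02) = -11.82°C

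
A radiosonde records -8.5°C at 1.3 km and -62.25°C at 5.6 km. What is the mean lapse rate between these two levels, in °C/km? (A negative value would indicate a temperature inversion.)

Γ = −ΔT/Δz = (-8.5 − (-62.25)) / (5600 − 1300) m
  = 53.75°C / 4.3 km = 12.5°C/km

12.5°C/km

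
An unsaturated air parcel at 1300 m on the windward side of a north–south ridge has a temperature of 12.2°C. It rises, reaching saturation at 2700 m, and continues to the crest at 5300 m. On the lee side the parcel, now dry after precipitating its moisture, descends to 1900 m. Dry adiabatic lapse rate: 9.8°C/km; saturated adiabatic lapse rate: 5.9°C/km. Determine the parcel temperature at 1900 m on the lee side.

From 1300 m to 2700 m (dry): cools by 9.8 × 1.4 = 13.72°C, giving -1.52°C.
From 2700 m to 5300 m (saturated): cools by 5.9 × 2.6 = 15.34°C, giving -16.86°C.
From 5300 m to 1900 m (dry descent): warms by 9.8 × 3.4 = 33.32°C, giving 16.46°C.

16.46°C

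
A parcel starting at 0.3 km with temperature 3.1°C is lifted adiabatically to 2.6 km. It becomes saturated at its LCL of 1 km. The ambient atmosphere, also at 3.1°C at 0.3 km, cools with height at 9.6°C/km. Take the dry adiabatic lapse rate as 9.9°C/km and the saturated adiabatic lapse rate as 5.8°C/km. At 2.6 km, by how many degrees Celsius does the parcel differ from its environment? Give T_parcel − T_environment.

+5.87°C (parcel warmer than environment)

Parcel:
  From 300 m to 1000 m (dry): cools by 9.9 × 0.7 = 6.93°C, giving -3.83°C.
  From 1000 m to 2600 m (saturated): cools by 5.8 × 1.6 = 9.28°C, giving -13.11°C.
Environment:
  From 300 m to 2600 m (environment): cools by 9.6 × 2.3 = 22.08°C, giving -18.98°C.
T_parcel − T_env = -13.11 − (-18.98) = +5.87°C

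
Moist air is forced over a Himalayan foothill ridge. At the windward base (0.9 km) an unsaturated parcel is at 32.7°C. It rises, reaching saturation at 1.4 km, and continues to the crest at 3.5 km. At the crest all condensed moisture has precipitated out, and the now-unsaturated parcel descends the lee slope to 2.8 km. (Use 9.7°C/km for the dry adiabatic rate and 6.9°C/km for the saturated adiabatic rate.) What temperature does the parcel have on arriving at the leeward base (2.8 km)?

900 → 1400 m (dry, 9.7°C/km): ΔT = -9.7 × 0.5 = -4.85°C → T = 27.85°C
1400 → 3500 m (saturated, 6.9°C/km): ΔT = -6.9 × 2.1 = -14.49°C → T = 13.36°C
3500 → 2800 m (dry descent, 9.7°C/km): ΔT = +9.7 × 0.7 = +6.79°C → T = 20.15°C

20.15°C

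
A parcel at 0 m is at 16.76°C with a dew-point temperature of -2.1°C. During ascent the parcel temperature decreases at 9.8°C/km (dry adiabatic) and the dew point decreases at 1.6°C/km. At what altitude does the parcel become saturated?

T and T_d converge at 9.8 − 1.6 = 8.2°C per km
Height above start = (16.76 − (-2.1)) / 8.2 = 2.3 km
LCL altitude = 0 m + 2300 m = 2300 m

2300 m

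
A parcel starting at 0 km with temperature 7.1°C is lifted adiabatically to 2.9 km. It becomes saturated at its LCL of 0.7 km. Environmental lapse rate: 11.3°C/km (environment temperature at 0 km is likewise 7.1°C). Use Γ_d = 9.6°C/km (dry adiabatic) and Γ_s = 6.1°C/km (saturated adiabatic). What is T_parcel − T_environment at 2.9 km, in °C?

+12.63°C (parcel warmer than environment)

Parcel:
  0–700 m, dry: Δz = 0.7 km ⇒ ΔT = -6.72°C; T = 0.38°C
  700–2900 m, saturated: Δz = 2.2 km ⇒ ΔT = -13.42°C; T = -13.04°C
Environment:
  0–2900 m, environment: Δz = 2.9 km ⇒ ΔT = -32.77°C; T = -25.67°C
T_parcel − T_env = -13.04 − (-25.67) = +12.63°C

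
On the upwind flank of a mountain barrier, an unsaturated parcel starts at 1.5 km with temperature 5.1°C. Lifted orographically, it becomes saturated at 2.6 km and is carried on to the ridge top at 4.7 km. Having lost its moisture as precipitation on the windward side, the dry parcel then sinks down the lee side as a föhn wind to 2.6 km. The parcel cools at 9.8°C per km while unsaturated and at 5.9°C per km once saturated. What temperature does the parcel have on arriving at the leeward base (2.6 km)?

1500–2600 m, dry: Δz = 1.1 km ⇒ ΔT = -10.78°C; T = -5.68°C
2600–4700 m, saturated: Δz = 2.1 km ⇒ ΔT = -12.39°C; T = -18.07°C
4700–2600 m, dry descent: Δz = 2.1 km ⇒ ΔT = +20.58°C; T = 2.51°C

2.51°C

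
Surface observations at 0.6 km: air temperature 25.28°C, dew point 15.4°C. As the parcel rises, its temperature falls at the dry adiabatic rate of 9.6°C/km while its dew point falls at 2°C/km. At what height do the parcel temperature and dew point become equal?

T and T_d converge at 9.6 − 2 = 7.6°C per km
Height above start = (25.28 − 15.4) / 7.6 = 1.3 km
LCL altitude = 600 m + 1300 m = 1900 m

1.9 km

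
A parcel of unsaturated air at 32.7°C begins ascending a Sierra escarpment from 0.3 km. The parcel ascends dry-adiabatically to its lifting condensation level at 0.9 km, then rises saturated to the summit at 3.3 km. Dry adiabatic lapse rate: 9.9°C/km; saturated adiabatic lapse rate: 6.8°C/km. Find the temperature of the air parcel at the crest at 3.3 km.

From 300 m to 900 m (dry): cools by 9.9 × 0.6 = 5.94°C, giving 26.76°C.
From 900 m to 3300 m (saturated): cools by 6.8 × 2.4 = 16.32°C, giving 10.44°C.

10.44°C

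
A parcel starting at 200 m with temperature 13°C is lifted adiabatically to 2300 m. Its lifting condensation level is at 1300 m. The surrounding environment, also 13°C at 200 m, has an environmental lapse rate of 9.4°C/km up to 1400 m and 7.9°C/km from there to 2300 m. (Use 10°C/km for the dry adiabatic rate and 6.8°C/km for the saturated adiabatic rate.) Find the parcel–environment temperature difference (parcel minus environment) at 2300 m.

+0.59°C (parcel warmer than environment)

Parcel:
  200–1300 m, dry: Δz = 1.1 km ⇒ ΔT = -11°C; T = 2°C
  1300–2300 m, saturated: Δz = 1 km ⇒ ΔT = -6.8°C; T = -4.8°C
Environment:
  200–1400 m, environment, lower layer: Δz = 1.2 km ⇒ ΔT = -11.28°C; T = 1.72°C
  1400–2300 m, environment, upper layer: Δz = 0.9 km ⇒ ΔT = -7.11°C; T = -5.39°C
T_parcel − T_env = -4.8 − (-5.39) = +0.59°C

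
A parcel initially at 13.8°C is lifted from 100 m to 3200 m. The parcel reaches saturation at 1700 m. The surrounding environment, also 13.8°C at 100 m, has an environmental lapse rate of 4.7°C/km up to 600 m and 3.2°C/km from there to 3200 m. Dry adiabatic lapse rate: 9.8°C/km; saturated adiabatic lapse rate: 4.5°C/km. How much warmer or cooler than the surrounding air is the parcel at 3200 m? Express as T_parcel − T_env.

Parcel:
  From 100 m to 1700 m (dry): cools by 9.8 × 1.6 = 15.68°C, giving -1.88°C.
  From 1700 m to 3200 m (saturated): cools by 4.5 × 1.5 = 6.75°C, giving -8.63°C.
Environment:
  From 100 m to 600 m (environment, lower layer): cools by 4.7 × 0.5 = 2.35°C, giving 11.45°C.
  From 600 m to 3200 m (environment, upper layer): cools by 3.2 × 2.6 = 8.32°C, giving 3.13°C.
T_parcel − T_env = -8.63 − 3.13 = -11.76°C

-11.76°C (parcel cooler than environment)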